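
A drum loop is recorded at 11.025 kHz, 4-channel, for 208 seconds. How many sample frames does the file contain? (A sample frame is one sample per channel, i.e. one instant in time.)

11,025 samples/s × 208 s = 2,293,200 frames.

2,293,200 sample frames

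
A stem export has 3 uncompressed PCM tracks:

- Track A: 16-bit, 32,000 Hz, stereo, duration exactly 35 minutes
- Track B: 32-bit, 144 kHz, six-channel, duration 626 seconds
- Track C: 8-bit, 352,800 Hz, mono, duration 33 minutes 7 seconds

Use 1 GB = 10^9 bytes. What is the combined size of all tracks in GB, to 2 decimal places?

3.13 GB

Track A: exactly 35 minutes = 2,100 s; 32,000 × 2,100 × 2 × 2 = 268,800,000 bytes.
Track B: 144,000 × 626 × 4 × 6 = 2,163,456,000 bytes.
Track C: 33 minutes 7 seconds = 1,987 s; 352,800 × 1,987 × 1 × 1 = 701,013,600 bytes.
Total = 3,133,269,600 bytes = 3.13 GB.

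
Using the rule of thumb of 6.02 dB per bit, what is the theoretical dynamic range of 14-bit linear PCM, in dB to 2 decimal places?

84.28 dB

14 × 6.02 = 84.28 dB.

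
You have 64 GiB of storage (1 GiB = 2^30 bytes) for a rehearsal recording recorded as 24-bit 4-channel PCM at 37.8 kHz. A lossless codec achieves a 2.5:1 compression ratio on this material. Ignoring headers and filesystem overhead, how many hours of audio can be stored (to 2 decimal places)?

Uncompressed byte rate = 37,800 × 3 × 4 = 453,600 bytes/s.
After 2.5:1 compression, effective rate ≈ 181440 bytes/s.
Capacity = 64 × 1,073,741,824 = 68,719,476,736 bytes.
68,719,476,736 / effective rate ≈ 378744.91 s → 105.21 hours.

105.21 hours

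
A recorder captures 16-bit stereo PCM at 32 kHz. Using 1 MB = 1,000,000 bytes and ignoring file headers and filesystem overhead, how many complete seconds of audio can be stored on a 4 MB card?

31 seconds

Uncompressed byte rate = 32,000 × 2 × 2 = 128,000 bytes/s.
Capacity = 4 × 1,000,000 = 4,000,000 bytes.
4,000,000 / 128,000 ≈ 31.25 s → 31 seconds.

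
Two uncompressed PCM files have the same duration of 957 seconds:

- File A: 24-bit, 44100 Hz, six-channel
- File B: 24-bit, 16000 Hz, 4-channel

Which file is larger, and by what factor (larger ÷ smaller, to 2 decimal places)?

File A: 44,100 × 3 × 6 = 793,800 bytes/s.
File B: 16,000 × 3 × 4 = 192,000 bytes/s.
File A is larger; ratio = 759,666,600 / 183,744,000 = 4.13.

File A, by a factor of 4.13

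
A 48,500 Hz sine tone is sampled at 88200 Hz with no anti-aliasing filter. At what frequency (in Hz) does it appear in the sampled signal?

Nyquist = 88,200/2 = 44,100 Hz; 48,500 Hz exceeds it.
Alias = |48,500 − 1×88,200| = |48,500 − 88,200| = 39,700 Hz.

39,700 Hz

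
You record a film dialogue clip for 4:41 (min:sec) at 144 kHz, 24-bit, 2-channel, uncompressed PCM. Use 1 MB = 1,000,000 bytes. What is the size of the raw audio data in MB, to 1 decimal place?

Duration = 4:41 (min:sec) = 281 s.
Bytes = 144,000 samples/s × 281 s × 3 bytes/sample × 2 ch = 242,784,000 bytes.
242,784,000 / 1,000,000 = 242.8 MB.

242.8 MB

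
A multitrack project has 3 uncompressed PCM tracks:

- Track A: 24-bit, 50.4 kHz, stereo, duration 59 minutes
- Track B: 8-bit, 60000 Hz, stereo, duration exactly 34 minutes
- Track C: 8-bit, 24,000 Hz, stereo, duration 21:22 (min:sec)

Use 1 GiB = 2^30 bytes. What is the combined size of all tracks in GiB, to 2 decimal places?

Track A: 59 minutes = 3,540 s; 50,400 × 3,540 × 3 × 2 = 1,070,496,000 bytes.
Track B: exactly 34 minutes = 2,040 s; 60,000 × 2,040 × 1 × 2 = 244,800,000 bytes.
Track C: 21:22 (min:sec) = 1,282 s; 24,000 × 1,282 × 1 × 2 = 61,536,000 bytes.
Total = 1,376,832,000 bytes = 1.28 GiB.

1.28 GiB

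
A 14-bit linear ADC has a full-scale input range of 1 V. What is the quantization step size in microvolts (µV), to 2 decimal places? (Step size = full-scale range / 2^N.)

61.04 µV

1 V / 2^14 = 1 / 16,384 V = 61.04 µV.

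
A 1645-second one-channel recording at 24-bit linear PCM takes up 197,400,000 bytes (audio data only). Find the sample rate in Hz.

Bytes = sample_rate × seconds × bytes_per_sample × channels.
sample_rate = 197,400,000 / (1,645 × 3 × 1) = 197,400,000 / 4,935 = 40,000 Hz.

40,000 Hz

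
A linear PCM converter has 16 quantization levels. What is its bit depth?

4 bits

log2(16) = 4.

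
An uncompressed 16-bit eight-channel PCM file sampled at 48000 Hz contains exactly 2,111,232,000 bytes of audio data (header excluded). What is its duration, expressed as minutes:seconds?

Byte rate = 48,000 × 2 × 8 = 768,000 bytes/s.
Duration = 2,111,232,000 / 768,000 = 2,749 s.
2,749 s = 45:49.

45:49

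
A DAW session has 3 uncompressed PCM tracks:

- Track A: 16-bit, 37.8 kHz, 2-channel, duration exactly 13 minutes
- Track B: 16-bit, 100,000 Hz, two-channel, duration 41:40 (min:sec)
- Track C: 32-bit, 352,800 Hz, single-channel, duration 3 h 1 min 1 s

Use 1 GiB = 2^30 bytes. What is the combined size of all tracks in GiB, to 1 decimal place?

Track A: exactly 13 minutes = 780 s; 37,800 × 780 × 2 × 2 = 117,936,000 bytes.
Track B: 41:40 (min:sec) = 2,500 s; 100,000 × 2,500 × 2 × 2 = 1,000,000,000 bytes.
Track C: 3 h 1 min 1 s = 10,861 s; 352,800 × 10,861 × 4 × 1 = 15,327,043,200 bytes.
Total = 16,444,979,200 bytes = 15.3 GiB.

15.3 GiB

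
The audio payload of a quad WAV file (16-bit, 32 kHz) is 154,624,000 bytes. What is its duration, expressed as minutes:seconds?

Byte rate = 32,000 × 2 × 4 = 256,000 bytes/s.
Duration = 154,624,000 / 256,000 = 604 s.
604 s = 10:04.

10:04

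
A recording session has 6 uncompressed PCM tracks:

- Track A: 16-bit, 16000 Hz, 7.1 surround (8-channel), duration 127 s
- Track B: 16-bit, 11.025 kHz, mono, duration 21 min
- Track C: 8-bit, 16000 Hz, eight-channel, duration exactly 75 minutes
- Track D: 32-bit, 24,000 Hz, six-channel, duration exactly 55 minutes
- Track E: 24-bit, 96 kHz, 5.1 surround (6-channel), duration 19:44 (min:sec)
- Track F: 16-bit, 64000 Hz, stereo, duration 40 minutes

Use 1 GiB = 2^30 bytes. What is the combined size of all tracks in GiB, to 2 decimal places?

Track A: 16,000 × 127 × 2 × 8 = 32,512,000 bytes.
Track B: 21 min = 1,260 s; 11,025 × 1,260 × 2 × 1 = 27,783,000 bytes.
Track C: exactly 75 minutes = 4,500 s; 16,000 × 4,500 × 1 × 8 = 576,000,000 bytes.
Track D: exactly 55 minutes = 3,300 s; 24,000 × 3,300 × 4 × 6 = 1,900,800,000 bytes.
Track E: 19:44 (min:sec) = 1,184 s; 96,000 × 1,184 × 3 × 6 = 2,045,952,000 bytes.
Track F: 40 minutes = 2,400 s; 64,000 × 2,400 × 2 × 2 = 614,400,000 bytes.
Total = 5,197,447,000 bytes = 4.84 GiB.

4.84 GiB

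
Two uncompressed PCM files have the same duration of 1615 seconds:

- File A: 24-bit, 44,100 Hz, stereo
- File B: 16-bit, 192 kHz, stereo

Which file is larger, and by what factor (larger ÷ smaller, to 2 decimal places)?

File B, by a factor of 2.90

File A: 44,100 × 3 × 2 = 264,600 bytes/s.
File B: 192,000 × 2 × 2 = 768,000 bytes/s.
File B is larger; ratio = 1,240,320,000 / 427,329,000 = 2.90.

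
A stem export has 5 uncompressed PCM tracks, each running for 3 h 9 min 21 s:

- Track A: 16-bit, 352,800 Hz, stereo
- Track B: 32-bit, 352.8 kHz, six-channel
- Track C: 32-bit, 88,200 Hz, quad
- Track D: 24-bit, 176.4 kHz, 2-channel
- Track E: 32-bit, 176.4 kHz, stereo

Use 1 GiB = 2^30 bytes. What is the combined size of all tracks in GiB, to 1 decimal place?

3 h 9 min 21 s = 11,361 s.
Track A: 352,800 × 11,361 × 2 × 2 = 16,032,643,200 bytes.
Track B: 352,800 × 11,361 × 4 × 6 = 96,195,859,200 bytes.
Track C: 88,200 × 11,361 × 4 × 4 = 16,032,643,200 bytes.
Track D: 176,400 × 11,361 × 3 × 2 = 12,024,482,400 bytes.
Track E: 176,400 × 11,361 × 4 × 2 = 16,032,643,200 bytes.
Total = 156,318,271,200 bytes = 145.6 GiB.

145.6 GiB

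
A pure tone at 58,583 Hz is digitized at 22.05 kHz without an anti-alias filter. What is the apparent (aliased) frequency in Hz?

Nyquist = 22,050/2 = 11,025 Hz; 58,583 Hz exceeds it.
Alias = |58,583 − 3×22,050| = |58,583 − 66,150| = 7,567 Hz.

7,567 Hz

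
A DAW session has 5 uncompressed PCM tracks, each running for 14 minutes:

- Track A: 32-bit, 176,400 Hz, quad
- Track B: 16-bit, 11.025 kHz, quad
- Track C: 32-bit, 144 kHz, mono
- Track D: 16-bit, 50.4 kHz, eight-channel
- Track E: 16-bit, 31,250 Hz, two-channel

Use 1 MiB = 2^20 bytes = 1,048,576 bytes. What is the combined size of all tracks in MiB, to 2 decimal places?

3539.20 MiB

14 minutes = 840 s.
Track A: 176,400 × 840 × 4 × 4 = 2,370,816,000 bytes.
Track B: 11,025 × 840 × 2 × 4 = 74,088,000 bytes.
Track C: 144,000 × 840 × 4 × 1 = 483,840,000 bytes.
Track D: 50,400 × 840 × 2 × 8 = 677,376,000 bytes.
Track E: 31,250 × 840 × 2 × 2 = 105,000,000 bytes.
Total = 3,711,120,000 bytes = 3539.20 MiB.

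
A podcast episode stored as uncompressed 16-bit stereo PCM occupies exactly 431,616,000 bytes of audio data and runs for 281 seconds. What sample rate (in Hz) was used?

Bytes = sample_rate × seconds × bytes_per_sample × channels.
sample_rate = 431,616,000 / (281 × 2 × 2) = 431,616,000 / 1,124 = 384,000 Hz.

384,000 Hz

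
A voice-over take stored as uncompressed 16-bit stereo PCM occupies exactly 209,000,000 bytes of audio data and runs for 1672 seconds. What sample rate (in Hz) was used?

Bytes = sample_rate × seconds × bytes_per_sample × channels.
sample_rate = 209,000,000 / (1,672 × 2 × 2) = 209,000,000 / 6,688 = 31,250 Hz.

31,250 Hz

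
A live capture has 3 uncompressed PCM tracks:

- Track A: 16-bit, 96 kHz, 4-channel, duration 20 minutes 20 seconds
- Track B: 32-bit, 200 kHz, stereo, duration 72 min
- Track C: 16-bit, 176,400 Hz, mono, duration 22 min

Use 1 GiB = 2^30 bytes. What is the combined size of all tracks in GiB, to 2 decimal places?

7.74 GiB

Track A: 20 minutes 20 seconds = 1,220 s; 96,000 × 1,220 × 2 × 4 = 936,960,000 bytes.
Track B: 72 min = 4,320 s; 200,000 × 4,320 × 4 × 2 = 6,912,000,000 bytes.
Track C: 22 min = 1,320 s; 176,400 × 1,320 × 2 × 1 = 465,696,000 bytes.
Total = 8,314,656,000 bytes = 7.74 GiB.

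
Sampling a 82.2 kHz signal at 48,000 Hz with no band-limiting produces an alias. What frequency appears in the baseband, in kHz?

13.8 kHz

Nyquist = 48,000/2 = 24,000 Hz; 82,200 Hz exceeds it.
Alias = |82,200 − 2×48,000| = |82,200 − 96,000| = 13,800 Hz = 13.8 kHz.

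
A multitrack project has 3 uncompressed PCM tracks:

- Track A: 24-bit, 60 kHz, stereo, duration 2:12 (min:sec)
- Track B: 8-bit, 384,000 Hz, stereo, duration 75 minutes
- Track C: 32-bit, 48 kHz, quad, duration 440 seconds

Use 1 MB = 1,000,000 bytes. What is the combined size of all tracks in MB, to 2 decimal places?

3841.44 MB

Track A: 2:12 (min:sec) = 132 s; 60,000 × 132 × 3 × 2 = 47,520,000 bytes.
Track B: 75 minutes = 4,500 s; 384,000 × 4,500 × 1 × 2 = 3,456,000,000 bytes.
Track C: 48,000 × 440 × 4 × 4 = 337,920,000 bytes.
Total = 3,841,440,000 bytes = 3841.44 MB.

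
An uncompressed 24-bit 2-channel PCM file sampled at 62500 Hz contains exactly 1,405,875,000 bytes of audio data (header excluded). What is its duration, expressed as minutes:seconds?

Byte rate = 62,500 × 3 × 2 = 375,000 bytes/s.
Duration = 1,405,875,000 / 375,000 = 3,749 s.
3,749 s = 62:29.

62:29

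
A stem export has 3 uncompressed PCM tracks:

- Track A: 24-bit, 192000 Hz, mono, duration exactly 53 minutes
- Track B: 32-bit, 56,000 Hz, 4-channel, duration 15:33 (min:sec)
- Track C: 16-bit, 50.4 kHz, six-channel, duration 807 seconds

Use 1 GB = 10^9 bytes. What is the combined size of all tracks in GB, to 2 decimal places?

Track A: exactly 53 minutes = 3,180 s; 192,000 × 3,180 × 3 × 1 = 1,831,680,000 bytes.
Track B: 15:33 (min:sec) = 933 s; 56,000 × 933 × 4 × 4 = 835,968,000 bytes.
Track C: 50,400 × 807 × 2 × 6 = 488,073,600 bytes.
Total = 3,155,721,600 bytes = 3.16 GB.

3.16 GB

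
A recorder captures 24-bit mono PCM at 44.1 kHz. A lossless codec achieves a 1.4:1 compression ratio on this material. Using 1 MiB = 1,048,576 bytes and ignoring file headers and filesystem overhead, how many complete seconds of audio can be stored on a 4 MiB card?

44 seconds

Uncompressed byte rate = 44,100 × 3 × 1 = 132,300 bytes/s.
After 1.4:1 compression, effective rate ≈ 94500 bytes/s.
Capacity = 4 × 1,048,576 = 4,194,304 bytes.
4,194,304 / effective rate ≈ 44.38 s → 44 seconds.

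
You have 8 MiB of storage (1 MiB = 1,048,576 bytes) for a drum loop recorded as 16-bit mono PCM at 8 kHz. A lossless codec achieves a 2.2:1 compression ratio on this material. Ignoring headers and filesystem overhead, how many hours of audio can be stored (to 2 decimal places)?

0.32 hours

Uncompressed byte rate = 8,000 × 2 × 1 = 16,000 bytes/s.
After 2.2:1 compression, effective rate ≈ 7272.73 bytes/s.
Capacity = 8 × 1,048,576 = 8,388,608 bytes.
8,388,608 / effective rate ≈ 1153.43 s → 0.32 hours.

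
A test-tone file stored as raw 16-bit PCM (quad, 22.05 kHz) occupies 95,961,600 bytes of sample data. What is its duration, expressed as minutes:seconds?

Byte rate = 22,050 × 2 × 4 = 176,400 bytes/s.
Duration = 95,961,600 / 176,400 = 544 s.
544 s = 9:04.

9:04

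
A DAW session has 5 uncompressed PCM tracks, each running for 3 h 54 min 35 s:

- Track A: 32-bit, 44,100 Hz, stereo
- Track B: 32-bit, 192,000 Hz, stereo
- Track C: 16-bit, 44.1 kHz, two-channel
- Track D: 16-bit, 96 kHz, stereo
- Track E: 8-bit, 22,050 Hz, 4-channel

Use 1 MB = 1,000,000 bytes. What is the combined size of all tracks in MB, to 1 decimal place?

35713.9 MB

3 h 54 min 35 s = 14,075 s.
Track A: 44,100 × 14,075 × 4 × 2 = 4,965,660,000 bytes.
Track B: 192,000 × 14,075 × 4 × 2 = 21,619,200,000 bytes.
Track C: 44,100 × 14,075 × 2 × 2 = 2,482,830,000 bytes.
Track D: 96,000 × 14,075 × 2 × 2 = 5,404,800,000 bytes.
Track E: 22,050 × 14,075 × 1 × 4 = 1,241,415,000 bytes.
Total = 35,713,905,000 bytes = 35713.9 MB.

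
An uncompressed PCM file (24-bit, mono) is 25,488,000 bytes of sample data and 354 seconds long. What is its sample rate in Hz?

24,000 Hz

Bytes = sample_rate × seconds × bytes_per_sample × channels.
sample_rate = 25,488,000 / (354 × 3 × 1) = 25,488,000 / 1,062 = 24,000 Hz.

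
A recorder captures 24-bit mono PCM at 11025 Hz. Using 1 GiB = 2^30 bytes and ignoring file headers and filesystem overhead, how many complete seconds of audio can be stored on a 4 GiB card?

129,855 seconds

Uncompressed byte rate = 11,025 × 3 × 1 = 33,075 bytes/s.
Capacity = 4 × 1,073,741,824 = 4,294,967,296 bytes.
4,294,967,296 / 33,075 ≈ 129855.4 s → 129,855 seconds.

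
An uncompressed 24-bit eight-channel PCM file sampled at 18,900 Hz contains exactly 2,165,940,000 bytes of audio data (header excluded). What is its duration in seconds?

4,775 seconds

Byte rate = 18,900 × 3 × 8 = 453,600 bytes/s.
Duration = 2,165,940,000 / 453,600 = 4,775 s.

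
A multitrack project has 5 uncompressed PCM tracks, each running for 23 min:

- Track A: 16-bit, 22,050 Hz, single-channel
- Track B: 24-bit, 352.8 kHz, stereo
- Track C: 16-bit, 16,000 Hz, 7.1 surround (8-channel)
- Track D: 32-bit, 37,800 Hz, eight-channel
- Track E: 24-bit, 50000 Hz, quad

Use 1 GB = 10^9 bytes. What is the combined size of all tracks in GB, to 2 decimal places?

5.83 GB

23 min = 1,380 s.
Track A: 22,050 × 1,380 × 2 × 1 = 60,858,000 bytes.
Track B: 352,800 × 1,380 × 3 × 2 = 2,921,184,000 bytes.
Track C: 16,000 × 1,380 × 2 × 8 = 353,280,000 bytes.
Track D: 37,800 × 1,380 × 4 × 8 = 1,669,248,000 bytes.
Track E: 50,000 × 1,380 × 3 × 4 = 828,000,000 bytes.
Total = 5,832,570,000 bytes = 5.83 GB.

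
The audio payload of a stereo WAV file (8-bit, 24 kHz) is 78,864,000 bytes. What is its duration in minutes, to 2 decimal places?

27.38 minutes

Byte rate = 24,000 × 1 × 2 = 48,000 bytes/s.
Duration = 78,864,000 / 48,000 = 1,643 s.
1,643 s / 60 = 27.38 minutes.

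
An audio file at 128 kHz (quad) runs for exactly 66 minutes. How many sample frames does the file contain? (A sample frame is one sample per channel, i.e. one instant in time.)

506,880,000 sample frames

exactly 66 minutes = 3,960 s.
128,000 samples/s × 3,960 s = 506,880,000 frames.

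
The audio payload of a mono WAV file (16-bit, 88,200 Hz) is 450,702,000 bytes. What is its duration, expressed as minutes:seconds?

Byte rate = 88,200 × 2 × 1 = 176,400 bytes/s.
Duration = 450,702,000 / 176,400 = 2,555 s.
2,555 s = 42:35.

42:35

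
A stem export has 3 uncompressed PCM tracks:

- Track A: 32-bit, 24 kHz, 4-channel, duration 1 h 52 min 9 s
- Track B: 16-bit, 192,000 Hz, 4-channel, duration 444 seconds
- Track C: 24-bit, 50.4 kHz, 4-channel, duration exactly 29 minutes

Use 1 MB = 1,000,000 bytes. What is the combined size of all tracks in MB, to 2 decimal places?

Track A: 1 h 52 min 9 s = 6,729 s; 24,000 × 6,729 × 4 × 4 = 2,583,936,000 bytes.
Track B: 192,000 × 444 × 2 × 4 = 681,984,000 bytes.
Track C: exactly 29 minutes = 1,740 s; 50,400 × 1,740 × 3 × 4 = 1,052,352,000 bytes.
Total = 4,318,272,000 bytes = 4318.27 MB.

4318.27 MB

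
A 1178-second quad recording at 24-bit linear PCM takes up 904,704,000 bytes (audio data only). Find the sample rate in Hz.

Bytes = sample_rate × seconds × bytes_per_sample × channels.
sample_rate = 904,704,000 / (1,178 × 3 × 4) = 904,704,000 / 14,136 = 64,000 Hz.

64,000 Hz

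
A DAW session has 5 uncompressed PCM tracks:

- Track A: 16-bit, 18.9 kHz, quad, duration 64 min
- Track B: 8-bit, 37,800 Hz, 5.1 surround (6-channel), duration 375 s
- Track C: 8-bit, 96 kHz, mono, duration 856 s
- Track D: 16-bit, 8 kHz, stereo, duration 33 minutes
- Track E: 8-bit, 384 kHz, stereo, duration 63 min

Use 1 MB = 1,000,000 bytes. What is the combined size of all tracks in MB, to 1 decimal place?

3714.2 MB

Track A: 64 min = 3,840 s; 18,900 × 3,840 × 2 × 4 = 580,608,000 bytes.
Track B: 37,800 × 375 × 1 × 6 = 85,050,000 bytes.
Track C: 96,000 × 856 × 1 × 1 = 82,176,000 bytes.
Track D: 33 minutes = 1,980 s; 8,000 × 1,980 × 2 × 2 = 63,360,000 bytes.
Track E: 63 min = 3,780 s; 384,000 × 3,780 × 1 × 2 = 2,903,040,000 bytes.
Total = 3,714,234,000 bytes = 3714.2 MB.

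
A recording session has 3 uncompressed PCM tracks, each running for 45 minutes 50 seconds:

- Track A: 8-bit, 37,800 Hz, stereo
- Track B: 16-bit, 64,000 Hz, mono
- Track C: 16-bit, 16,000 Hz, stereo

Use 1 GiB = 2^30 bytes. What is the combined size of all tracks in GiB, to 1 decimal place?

0.7 GiB

45 minutes 50 seconds = 2,750 s.
Track A: 37,800 × 2,750 × 1 × 2 = 207,900,000 bytes.
Track B: 64,000 × 2,750 × 2 × 1 = 352,000,000 bytes.
Track C: 16,000 × 2,750 × 2 × 2 = 176,000,000 bytes.
Total = 735,900,000 bytes = 0.7 GiB.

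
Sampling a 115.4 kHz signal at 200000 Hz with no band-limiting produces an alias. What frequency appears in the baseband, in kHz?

Nyquist = 200,000/2 = 100,000 Hz; 115,400 Hz exceeds it.
Alias = |115,400 − 1×200,000| = |115,400 − 200,000| = 84,600 Hz = 84.6 kHz.

84.6 kHz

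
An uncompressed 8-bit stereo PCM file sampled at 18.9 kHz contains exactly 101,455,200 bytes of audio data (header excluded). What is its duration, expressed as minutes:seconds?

Byte rate = 18,900 × 1 × 2 = 37,800 bytes/s.
Duration = 101,455,200 / 37,800 = 2,684 s.
2,684 s = 44:44.

44:44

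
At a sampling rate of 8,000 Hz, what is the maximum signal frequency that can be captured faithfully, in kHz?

4 kHz

Nyquist frequency = sample rate / 2 = 8,000 / 2 = 4 kHz.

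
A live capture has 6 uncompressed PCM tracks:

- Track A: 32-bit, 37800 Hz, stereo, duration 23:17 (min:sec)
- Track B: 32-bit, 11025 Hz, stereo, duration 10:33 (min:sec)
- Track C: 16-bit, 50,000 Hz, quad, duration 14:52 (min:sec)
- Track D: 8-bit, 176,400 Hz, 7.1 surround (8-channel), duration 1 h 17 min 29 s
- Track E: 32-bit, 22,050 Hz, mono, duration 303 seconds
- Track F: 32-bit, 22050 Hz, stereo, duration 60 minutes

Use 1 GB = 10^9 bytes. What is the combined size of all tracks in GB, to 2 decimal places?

8.06 GB

Track A: 23:17 (min:sec) = 1,397 s; 37,800 × 1,397 × 4 × 2 = 422,452,800 bytes.
Track B: 10:33 (min:sec) = 633 s; 11,025 × 633 × 4 × 2 = 55,830,600 bytes.
Track C: 14:52 (min:sec) = 892 s; 50,000 × 892 × 2 × 4 = 356,800,000 bytes.
Track D: 1 h 17 min 29 s = 4,649 s; 176,400 × 4,649 × 1 × 8 = 6,560,668,800 bytes.
Track E: 22,050 × 303 × 4 × 1 = 26,724,600 bytes.
Track F: 60 minutes = 3,600 s; 22,050 × 3,600 × 4 × 2 = 635,040,000 bytes.
Total = 8,057,516,800 bytes = 8.06 GB.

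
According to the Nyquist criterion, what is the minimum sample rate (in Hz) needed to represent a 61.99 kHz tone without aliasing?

123,980 Hz

Minimum sample rate = 2 × 61,990 Hz = 123,980 Hz.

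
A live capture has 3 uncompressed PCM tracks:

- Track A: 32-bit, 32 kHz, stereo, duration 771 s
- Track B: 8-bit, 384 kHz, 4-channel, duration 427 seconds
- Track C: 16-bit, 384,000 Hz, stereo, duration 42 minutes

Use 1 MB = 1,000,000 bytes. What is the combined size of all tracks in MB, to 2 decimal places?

Track A: 32,000 × 771 × 4 × 2 = 197,376,000 bytes.
Track B: 384,000 × 427 × 1 × 4 = 655,872,000 bytes.
Track C: 42 minutes = 2,520 s; 384,000 × 2,520 × 2 × 2 = 3,870,720,000 bytes.
Total = 4,723,968,000 bytes = 4723.97 MB.

4723.97 MB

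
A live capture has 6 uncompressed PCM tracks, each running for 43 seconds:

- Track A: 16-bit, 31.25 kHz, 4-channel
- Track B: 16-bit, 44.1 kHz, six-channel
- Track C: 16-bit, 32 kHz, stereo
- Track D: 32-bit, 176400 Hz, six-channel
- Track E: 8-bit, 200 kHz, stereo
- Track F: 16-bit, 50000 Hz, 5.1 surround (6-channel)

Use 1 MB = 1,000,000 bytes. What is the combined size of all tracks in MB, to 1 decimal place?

Track A: 31,250 × 43 × 2 × 4 = 10,750,000 bytes.
Track B: 44,100 × 43 × 2 × 6 = 22,755,600 bytes.
Track C: 32,000 × 43 × 2 × 2 = 5,504,000 bytes.
Track D: 176,400 × 43 × 4 × 6 = 182,044,800 bytes.
Track E: 200,000 × 43 × 1 × 2 = 17,200,000 bytes.
Track F: 50,000 × 43 × 2 × 6 = 25,800,000 bytes.
Total = 264,054,400 bytes = 264.1 MB.

264.1 MB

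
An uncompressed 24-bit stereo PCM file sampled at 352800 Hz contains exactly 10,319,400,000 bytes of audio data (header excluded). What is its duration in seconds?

Byte rate = 352,800 × 3 × 2 = 2,116,800 bytes/s.
Duration = 10,319,400,000 / 2,116,800 = 4,875 s.

4,875 seconds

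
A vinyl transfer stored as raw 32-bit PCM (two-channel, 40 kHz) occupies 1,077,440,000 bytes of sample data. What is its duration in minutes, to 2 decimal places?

Byte rate = 40,000 × 4 × 2 = 320,000 bytes/s.
Duration = 1,077,440,000 / 320,000 = 3,367 s.
3,367 s / 60 = 56.12 minutes.

56.12 minutes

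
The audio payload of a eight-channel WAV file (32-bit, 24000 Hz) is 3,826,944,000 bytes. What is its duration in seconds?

4,983 seconds

Byte rate = 24,000 × 4 × 8 = 768,000 bytes/s.
Duration = 3,826,944,000 / 768,000 = 4,983 s.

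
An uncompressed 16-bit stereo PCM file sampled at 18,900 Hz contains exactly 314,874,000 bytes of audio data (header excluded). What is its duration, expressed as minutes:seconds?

69:25

Byte rate = 18,900 × 2 × 2 = 75,600 bytes/s.
Duration = 314,874,000 / 75,600 = 4,165 s.
4,165 s = 69:25.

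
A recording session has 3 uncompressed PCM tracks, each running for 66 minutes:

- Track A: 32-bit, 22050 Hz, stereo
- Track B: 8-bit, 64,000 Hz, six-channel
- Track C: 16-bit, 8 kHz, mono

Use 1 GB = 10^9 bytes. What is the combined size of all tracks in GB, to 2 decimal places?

66 minutes = 3,960 s.
Track A: 22,050 × 3,960 × 4 × 2 = 698,544,000 bytes.
Track B: 64,000 × 3,960 × 1 × 6 = 1,520,640,000 bytes.
Track C: 8,000 × 3,960 × 2 × 1 = 63,360,000 bytes.
Total = 2,282,544,000 bytes = 2.28 GB.

2.28 GB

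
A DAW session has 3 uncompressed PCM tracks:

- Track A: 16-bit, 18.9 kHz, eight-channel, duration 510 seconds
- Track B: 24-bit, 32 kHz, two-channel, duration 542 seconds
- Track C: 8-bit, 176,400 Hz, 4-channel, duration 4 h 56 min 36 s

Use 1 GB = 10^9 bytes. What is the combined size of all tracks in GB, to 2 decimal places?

12.82 GB

Track A: 18,900 × 510 × 2 × 8 = 154,224,000 bytes.
Track B: 32,000 × 542 × 3 × 2 = 104,064,000 bytes.
Track C: 4 h 56 min 36 s = 17,796 s; 176,400 × 17,796 × 1 × 4 = 12,556,857,600 bytes.
Total = 12,815,145,600 bytes = 12.82 GB.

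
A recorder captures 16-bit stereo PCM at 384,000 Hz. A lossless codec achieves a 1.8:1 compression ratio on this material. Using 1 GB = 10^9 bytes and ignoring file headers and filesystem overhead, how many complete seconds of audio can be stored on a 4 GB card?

4,687 seconds

Uncompressed byte rate = 384,000 × 2 × 2 = 1,536,000 bytes/s.
After 1.8:1 compression, effective rate ≈ 853333.33 bytes/s.
Capacity = 4 × 1,000,000,000 = 4,000,000,000 bytes.
4,000,000,000 / effective rate ≈ 4687.5 s → 4,687 seconds.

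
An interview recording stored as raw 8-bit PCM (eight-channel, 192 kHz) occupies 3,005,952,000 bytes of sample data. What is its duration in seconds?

1,957 seconds

Byte rate = 192,000 × 1 × 8 = 1,536,000 bytes/s.
Duration = 3,005,952,000 / 1,536,000 = 1,957 s.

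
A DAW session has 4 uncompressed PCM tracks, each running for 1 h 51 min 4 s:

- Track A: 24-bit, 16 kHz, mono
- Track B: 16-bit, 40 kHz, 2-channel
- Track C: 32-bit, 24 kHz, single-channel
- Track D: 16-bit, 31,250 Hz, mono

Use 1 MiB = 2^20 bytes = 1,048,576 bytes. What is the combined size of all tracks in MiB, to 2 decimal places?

2329.21 MiB

1 h 51 min 4 s = 6,664 s.
Track A: 16,000 × 6,664 × 3 × 1 = 319,872,000 bytes.
Track B: 40,000 × 6,664 × 2 × 2 = 1,066,240,000 bytes.
Track C: 24,000 × 6,664 × 4 × 1 = 639,744,000 bytes.
Track D: 31,250 × 6,664 × 2 × 1 = 416,500,000 bytes.
Total = 2,442,356,000 bytes = 2329.21 MiB.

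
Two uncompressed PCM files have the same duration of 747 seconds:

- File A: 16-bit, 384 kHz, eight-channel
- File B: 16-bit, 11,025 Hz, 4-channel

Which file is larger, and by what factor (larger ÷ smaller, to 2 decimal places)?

File A: 384,000 × 2 × 8 = 6,144,000 bytes/s.
File B: 11,025 × 2 × 4 = 88,200 bytes/s.
File A is larger; ratio = 4,589,568,000 / 65,885,400 = 69.66.

File A, by a factor of 69.66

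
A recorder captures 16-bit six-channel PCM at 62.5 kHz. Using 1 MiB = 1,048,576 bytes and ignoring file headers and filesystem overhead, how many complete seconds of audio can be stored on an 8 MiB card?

11 seconds

Uncompressed byte rate = 62,500 × 2 × 6 = 750,000 bytes/s.
Capacity = 8 × 1,048,576 = 8,388,608 bytes.
8,388,608 / 750,000 ≈ 11.18 s → 11 seconds.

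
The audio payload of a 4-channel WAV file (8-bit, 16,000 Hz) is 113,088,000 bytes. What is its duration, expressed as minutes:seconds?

Byte rate = 16,000 × 1 × 4 = 64,000 bytes/s.
Duration = 113,088,000 / 64,000 = 1,767 s.
1,767 s = 29:27.

29:27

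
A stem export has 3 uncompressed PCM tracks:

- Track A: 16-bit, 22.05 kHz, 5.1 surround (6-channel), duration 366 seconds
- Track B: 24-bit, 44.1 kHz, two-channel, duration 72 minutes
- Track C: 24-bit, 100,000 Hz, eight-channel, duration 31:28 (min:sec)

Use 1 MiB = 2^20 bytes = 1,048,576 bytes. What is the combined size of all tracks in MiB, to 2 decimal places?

5503.76 MiB

Track A: 22,050 × 366 × 2 × 6 = 96,843,600 bytes.
Track B: 72 minutes = 4,320 s; 44,100 × 4,320 × 3 × 2 = 1,143,072,000 bytes.
Track C: 31:28 (min:sec) = 1,888 s; 100,000 × 1,888 × 3 × 8 = 4,531,200,000 bytes.
Total = 5,771,115,600 bytes = 5503.76 MiB.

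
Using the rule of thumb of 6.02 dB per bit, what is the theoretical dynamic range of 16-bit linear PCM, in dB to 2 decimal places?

96.32 dB

16 × 6.02 = 96.32 dB.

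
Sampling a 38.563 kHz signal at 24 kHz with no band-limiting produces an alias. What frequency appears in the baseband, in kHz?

9.437 kHz

Nyquist = 24,000/2 = 12,000 Hz; 38,563 Hz exceeds it.
Alias = |38,563 − 2×24,000| = |38,563 − 48,000| = 9,437 Hz = 9.437 kHz.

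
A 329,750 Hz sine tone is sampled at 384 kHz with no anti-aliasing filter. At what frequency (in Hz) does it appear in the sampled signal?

54,250 Hz

Nyquist = 384,000/2 = 192,000 Hz; 329,750 Hz exceeds it.
Alias = |329,750 − 1×384,000| = |329,750 − 384,000| = 54,250 Hz.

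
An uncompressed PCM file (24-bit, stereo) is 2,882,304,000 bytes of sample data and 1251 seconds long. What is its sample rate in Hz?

384,000 Hz

Bytes = sample_rate × seconds × bytes_per_sample × channels.
sample_rate = 2,882,304,000 / (1,251 × 3 × 2) = 2,882,304,000 / 7,506 = 384,000 Hz.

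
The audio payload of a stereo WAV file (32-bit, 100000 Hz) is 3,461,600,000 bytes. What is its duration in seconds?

Byte rate = 100,000 × 4 × 2 = 800,000 bytes/s.
Duration = 3,461,600,000 / 800,000 = 4,327 s.

4,327 seconds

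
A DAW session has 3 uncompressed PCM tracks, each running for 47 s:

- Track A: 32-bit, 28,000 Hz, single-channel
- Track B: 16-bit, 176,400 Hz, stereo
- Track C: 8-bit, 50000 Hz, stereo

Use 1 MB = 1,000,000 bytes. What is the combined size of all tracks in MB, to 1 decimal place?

Track A: 28,000 × 47 × 4 × 1 = 5,264,000 bytes.
Track B: 176,400 × 47 × 2 × 2 = 33,163,200 bytes.
Track C: 50,000 × 47 × 1 × 2 = 4,700,000 bytes.
Total = 43,127,200 bytes = 43.1 MB.

43.1 MB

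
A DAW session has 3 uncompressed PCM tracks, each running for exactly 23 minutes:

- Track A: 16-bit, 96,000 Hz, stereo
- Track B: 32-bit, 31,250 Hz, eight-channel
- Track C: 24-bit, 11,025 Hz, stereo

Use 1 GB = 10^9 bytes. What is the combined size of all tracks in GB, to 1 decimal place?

exactly 23 minutes = 1,380 s.
Track A: 96,000 × 1,380 × 2 × 2 = 529,920,000 bytes.
Track B: 31,250 × 1,380 × 4 × 8 = 1,380,000,000 bytes.
Track C: 11,025 × 1,380 × 3 × 2 = 91,287,000 bytes.
Total = 2,001,207,000 bytes = 2.0 GB.

2.0 GB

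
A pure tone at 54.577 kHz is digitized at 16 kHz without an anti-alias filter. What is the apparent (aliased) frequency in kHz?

Nyquist = 16,000/2 = 8,000 Hz; 54,577 Hz exceeds it.
Alias = |54,577 − 3×16,000| = |54,577 − 48,000| = 6,577 Hz = 6.577 kHz.

6.577 kHz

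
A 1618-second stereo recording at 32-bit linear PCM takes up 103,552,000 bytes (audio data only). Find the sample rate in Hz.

Bytes = sample_rate × seconds × bytes_per_sample × channels.
sample_rate = 103,552,000 / (1,618 × 4 × 2) = 103,552,000 / 12,944 = 8,000 Hz.

8,000 Hz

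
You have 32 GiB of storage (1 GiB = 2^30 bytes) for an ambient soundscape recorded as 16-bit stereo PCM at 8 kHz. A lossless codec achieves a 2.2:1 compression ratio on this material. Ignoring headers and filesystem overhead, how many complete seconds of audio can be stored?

Uncompressed byte rate = 8,000 × 2 × 2 = 32,000 bytes/s.
After 2.2:1 compression, effective rate ≈ 14545.45 bytes/s.
Capacity = 32 × 1,073,741,824 = 34,359,738,368 bytes.
34,359,738,368 / effective rate ≈ 2362232.01 s → 2,362,232 seconds.

2,362,232 seconds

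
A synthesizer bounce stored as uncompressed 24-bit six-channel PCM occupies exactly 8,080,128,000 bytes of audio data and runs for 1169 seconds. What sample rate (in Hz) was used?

Bytes = sample_rate × seconds × bytes_per_sample × channels.
sample_rate = 8,080,128,000 / (1,169 × 3 × 6) = 8,080,128,000 / 21,042 = 384,000 Hz.

384,000 Hz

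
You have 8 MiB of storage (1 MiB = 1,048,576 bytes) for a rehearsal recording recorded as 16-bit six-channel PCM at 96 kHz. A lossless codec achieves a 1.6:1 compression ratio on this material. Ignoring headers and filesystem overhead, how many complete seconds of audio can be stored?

11 seconds

Uncompressed byte rate = 96,000 × 2 × 6 = 1,152,000 bytes/s.
After 1.6:1 compression, effective rate ≈ 720000 bytes/s.
Capacity = 8 × 1,048,576 = 8,388,608 bytes.
8,388,608 / effective rate ≈ 11.65 s → 11 seconds.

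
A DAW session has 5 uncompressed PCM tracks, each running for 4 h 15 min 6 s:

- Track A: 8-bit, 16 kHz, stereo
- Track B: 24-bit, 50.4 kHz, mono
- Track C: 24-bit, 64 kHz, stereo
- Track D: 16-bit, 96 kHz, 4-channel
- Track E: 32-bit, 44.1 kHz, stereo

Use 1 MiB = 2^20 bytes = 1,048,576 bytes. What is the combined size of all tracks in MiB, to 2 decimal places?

24639.63 MiB

4 h 15 min 6 s = 15,306 s.
Track A: 16,000 × 15,306 × 1 × 2 = 489,792,000 bytes.
Track B: 50,400 × 15,306 × 3 × 1 = 2,314,267,200 bytes.
Track C: 64,000 × 15,306 × 3 × 2 = 5,877,504,000 bytes.
Track D: 96,000 × 15,306 × 2 × 4 = 11,755,008,000 bytes.
Track E: 44,100 × 15,306 × 4 × 2 = 5,399,956,800 bytes.
Total = 25,836,528,000 bytes = 24639.63 MiB.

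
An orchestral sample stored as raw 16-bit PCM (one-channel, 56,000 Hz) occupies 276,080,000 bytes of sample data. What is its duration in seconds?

Byte rate = 56,000 × 2 × 1 = 112,000 bytes/s.
Duration = 276,080,000 / 112,000 = 2,465 s.

2,465 seconds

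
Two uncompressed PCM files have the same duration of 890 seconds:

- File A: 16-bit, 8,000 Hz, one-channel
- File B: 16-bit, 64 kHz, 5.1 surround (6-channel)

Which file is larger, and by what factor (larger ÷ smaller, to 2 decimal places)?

File A: 8,000 × 2 × 1 = 16,000 bytes/s.
File B: 64,000 × 2 × 6 = 768,000 bytes/s.
File B is larger; ratio = 683,520,000 / 14,240,000 = 48.00.

File B, by a factor of 48.00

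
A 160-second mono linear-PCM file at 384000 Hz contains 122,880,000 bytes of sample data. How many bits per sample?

16 bits

Bytes per sample = 122,880,000 / (384,000 × 160 × 1) = 122,880,000 / 61,440,000 = 2.
Bit depth = 2 × 8 = 16 bits.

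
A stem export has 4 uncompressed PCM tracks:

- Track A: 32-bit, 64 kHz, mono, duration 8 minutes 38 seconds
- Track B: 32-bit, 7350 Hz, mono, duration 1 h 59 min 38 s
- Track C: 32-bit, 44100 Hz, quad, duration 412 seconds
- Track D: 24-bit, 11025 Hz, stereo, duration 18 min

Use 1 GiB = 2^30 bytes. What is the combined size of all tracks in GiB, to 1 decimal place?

Track A: 8 minutes 38 seconds = 518 s; 64,000 × 518 × 4 × 1 = 132,608,000 bytes.
Track B: 1 h 59 min 38 s = 7,178 s; 7,350 × 7,178 × 4 × 1 = 211,033,200 bytes.
Track C: 44,100 × 412 × 4 × 4 = 290,707,200 bytes.
Track D: 18 min = 1,080 s; 11,025 × 1,080 × 3 × 2 = 71,442,000 bytes.
Total = 705,790,400 bytes = 0.7 GiB.

0.7 GiB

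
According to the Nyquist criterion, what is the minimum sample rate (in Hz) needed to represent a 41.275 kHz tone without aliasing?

Minimum sample rate = 2 × 41,275 Hz = 82,550 Hz.

82,550 Hz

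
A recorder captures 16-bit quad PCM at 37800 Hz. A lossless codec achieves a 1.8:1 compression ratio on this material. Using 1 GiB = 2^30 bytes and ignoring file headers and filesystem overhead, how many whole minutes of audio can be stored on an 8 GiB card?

852 minutes

Uncompressed byte rate = 37,800 × 2 × 4 = 302,400 bytes/s.
After 1.8:1 compression, effective rate ≈ 168000 bytes/s.
Capacity = 8 × 1,073,741,824 = 8,589,934,592 bytes.
8,589,934,592 / effective rate ≈ 51130.56 s → 852 minutes.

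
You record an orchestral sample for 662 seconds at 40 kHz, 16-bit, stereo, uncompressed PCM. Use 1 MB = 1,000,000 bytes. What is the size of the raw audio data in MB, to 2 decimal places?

Bytes = 40,000 samples/s × 662 s × 2 bytes/sample × 2 ch = 105,920,000 bytes.
105,920,000 / 1,000,000 = 105.92 MB.

105.92 MB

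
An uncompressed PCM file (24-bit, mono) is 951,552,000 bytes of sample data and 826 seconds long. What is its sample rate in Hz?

384,000 Hz

Bytes = sample_rate × seconds × bytes_per_sample × channels.
sample_rate = 951,552,000 / (826 × 3 × 1) = 951,552,000 / 2,478 = 384,000 Hz.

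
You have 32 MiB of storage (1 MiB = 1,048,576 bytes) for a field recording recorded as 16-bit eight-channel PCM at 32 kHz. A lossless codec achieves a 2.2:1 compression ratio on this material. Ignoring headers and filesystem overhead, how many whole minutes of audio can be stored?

2 minutes

Uncompressed byte rate = 32,000 × 2 × 8 = 512,000 bytes/s.
After 2.2:1 compression, effective rate ≈ 232727.27 bytes/s.
Capacity = 32 × 1,048,576 = 33,554,432 bytes.
33,554,432 / effective rate ≈ 144.18 s → 2 minutes.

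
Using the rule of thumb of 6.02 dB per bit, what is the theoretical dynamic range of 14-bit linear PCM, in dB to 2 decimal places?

84.28 dB

14 × 6.02 = 84.28 dB.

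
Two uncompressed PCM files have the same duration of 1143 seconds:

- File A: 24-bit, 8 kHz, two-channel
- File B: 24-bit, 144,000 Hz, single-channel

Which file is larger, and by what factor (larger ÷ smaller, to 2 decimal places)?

File A: 8,000 × 3 × 2 = 48,000 bytes/s.
File B: 144,000 × 3 × 1 = 432,000 bytes/s.
File B is larger; ratio = 493,776,000 / 54,864,000 = 9.00.

File B, by a factor of 9.00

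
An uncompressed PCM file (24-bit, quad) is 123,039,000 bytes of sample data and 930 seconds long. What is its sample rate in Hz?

11,025 Hz

Bytes = sample_rate × seconds × bytes_per_sample × channels.
sample_rate = 123,039,000 / (930 × 3 × 4) = 123,039,000 / 11,160 = 11,025 Hz.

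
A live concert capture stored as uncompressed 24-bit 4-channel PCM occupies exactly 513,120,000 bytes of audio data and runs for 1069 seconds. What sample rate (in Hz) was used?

Bytes = sample_rate × seconds × bytes_per_sample × channels.
sample_rate = 513,120,000 / (1,069 × 3 × 4) = 513,120,000 / 12,828 = 40,000 Hz.

40,000 Hz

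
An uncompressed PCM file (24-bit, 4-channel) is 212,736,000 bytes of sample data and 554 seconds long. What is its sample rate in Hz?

Bytes = sample_rate × seconds × bytes_per_sample × channels.
sample_rate = 212,736,000 / (554 × 3 × 4) = 212,736,000 / 6,648 = 32,000 Hz.

32,000 Hz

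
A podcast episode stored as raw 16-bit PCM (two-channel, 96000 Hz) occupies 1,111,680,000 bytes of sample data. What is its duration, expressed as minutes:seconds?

Byte rate = 96,000 × 2 × 2 = 384,000 bytes/s.
Duration = 1,111,680,000 / 384,000 = 2,895 s.
2,895 s = 48:15.

48:15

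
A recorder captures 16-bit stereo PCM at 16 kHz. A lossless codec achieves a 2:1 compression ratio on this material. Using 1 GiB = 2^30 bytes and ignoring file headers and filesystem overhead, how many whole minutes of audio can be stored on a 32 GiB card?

17,895 minutes

Uncompressed byte rate = 16,000 × 2 × 2 = 64,000 bytes/s.
After 2:1 compression, effective rate ≈ 32000 bytes/s.
Capacity = 32 × 1,073,741,824 = 34,359,738,368 bytes.
34,359,738,368 / effective rate ≈ 1073741.82 s → 17,895 minutes.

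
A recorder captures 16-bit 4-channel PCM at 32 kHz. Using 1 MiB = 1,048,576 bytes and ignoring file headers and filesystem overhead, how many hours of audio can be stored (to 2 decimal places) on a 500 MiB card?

0.57 hours

Uncompressed byte rate = 32,000 × 2 × 4 = 256,000 bytes/s.
Capacity = 500 × 1,048,576 = 524,288,000 bytes.
524,288,000 / 256,000 ≈ 2048 s → 0.57 hours.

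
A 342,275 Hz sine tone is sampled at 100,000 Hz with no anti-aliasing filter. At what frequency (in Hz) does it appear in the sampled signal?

42,275 Hz

Nyquist = 100,000/2 = 50,000 Hz; 342,275 Hz exceeds it.
Alias = |342,275 − 3×100,000| = |342,275 − 300,000| = 42,275 Hz.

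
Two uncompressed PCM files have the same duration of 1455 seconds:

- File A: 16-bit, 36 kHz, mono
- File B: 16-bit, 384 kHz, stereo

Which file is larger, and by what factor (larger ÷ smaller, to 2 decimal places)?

File B, by a factor of 21.33

File A: 36,000 × 2 × 1 = 72,000 bytes/s.
File B: 384,000 × 2 × 2 = 1,536,000 bytes/s.
File B is larger; ratio = 2,234,880,000 / 104,760,000 = 21.33.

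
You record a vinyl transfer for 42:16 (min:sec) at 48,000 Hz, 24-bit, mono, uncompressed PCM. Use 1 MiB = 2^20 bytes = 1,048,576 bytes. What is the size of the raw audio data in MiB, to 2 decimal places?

Duration = 42:16 (min:sec) = 2,536 s.
Bytes = 48,000 samples/s × 2,536 s × 3 bytes/sample × 1 ch = 365,184,000 bytes.
365,184,000 / 1,048,576 = 348.27 MiB.

348.27 MiB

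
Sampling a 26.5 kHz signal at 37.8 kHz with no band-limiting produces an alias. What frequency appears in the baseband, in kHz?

Nyquist = 37,800/2 = 18,900 Hz; 26,500 Hz exceeds it.
Alias = |26,500 − 1×37,800| = |26,500 − 37,800| = 11,300 Hz = 11.3 kHz.

11.3 kHz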